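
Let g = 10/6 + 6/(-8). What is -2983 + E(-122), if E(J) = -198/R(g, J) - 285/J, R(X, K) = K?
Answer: -363443/122 ≈ -2979.0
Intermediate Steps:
g = 11/12 (g = 10*(1/6) + 6*(-1/8) = 5/3 - 3/4 = 11/12 ≈ 0.91667)
E(J) = -483/J (E(J) = -198/J - 285/J = -483/J)
-2983 + E(-122) = -2983 - 483/(-122) = -2983 - 483*(-1/122) = -2983 + 483/122 = -363443/122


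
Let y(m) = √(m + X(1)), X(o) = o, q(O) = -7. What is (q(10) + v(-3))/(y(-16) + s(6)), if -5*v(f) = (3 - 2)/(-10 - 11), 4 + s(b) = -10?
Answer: 1468/3165 + 734*I*√15/22155 ≈ 0.46382 + 0.12831*I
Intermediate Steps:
s(b) = -14 (s(b) = -4 - 10 = -14)
v(f) = 1/105 (v(f) = -(3 - 2)/(5*(-10 - 11)) = -1/(5*(-21)) = -(-1)/(5*21) = -⅕*(-1/21) = 1/105)
y(m) = √(1 + m) (y(m) = √(m + 1) = √(1 + m))
(q(10) + v(-3))/(y(-16) + s(6)) = (-7 + 1/105)/(√(1 - 16) - 14) = -734/(105*(√(-15) - 14)) = -734/(105*(I*√15 - 14)) = -734/(105*(-14 + I*√15))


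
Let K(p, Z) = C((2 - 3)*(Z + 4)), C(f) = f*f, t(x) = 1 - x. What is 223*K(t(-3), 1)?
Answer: 5575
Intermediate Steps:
C(f) = f²
K(p, Z) = (-4 - Z)² (K(p, Z) = ((2 - 3)*(Z + 4))² = (-(4 + Z))² = (-4 - Z)²)
223*K(t(-3), 1) = 223*(4 + 1)² = 223*5² = 223*25 = 5575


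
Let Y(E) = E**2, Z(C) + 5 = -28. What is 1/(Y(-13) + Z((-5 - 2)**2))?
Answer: 1/136 ≈ 0.0073529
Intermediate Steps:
Z(C) = -33 (Z(C) = -5 - 28 = -33)
1/(Y(-13) + Z((-5 - 2)**2)) = 1/((-13)**2 - 33) = 1/(169 - 33) = 1/136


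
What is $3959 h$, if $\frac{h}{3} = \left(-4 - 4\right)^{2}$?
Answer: $760128$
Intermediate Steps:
$h = 192$ ($h = 3 \left(-4 - 4\right)^{2} = 3 \left(-8\right)^{2} = 3 \cdot 64 = 192$)
$3959 h = 3959 \cdot 192 = 760128$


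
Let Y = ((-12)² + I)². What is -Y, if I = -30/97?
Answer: -194267844/9409 ≈ -20647.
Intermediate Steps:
I = -30/97 (I = -30*1/97 = -30/97 ≈ -0.30928)
Y = 194267844/9409 (Y = ((-12)² - 30/97)² = (144 - 30/97)² = (13938/97)² = 194267844/9409 ≈ 20647.)
-Y = -1*194267844/9409 = -194267844/9409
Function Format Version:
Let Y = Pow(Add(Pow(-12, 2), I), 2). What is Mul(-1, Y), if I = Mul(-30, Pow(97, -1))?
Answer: Rational(-194267844, 9409) ≈ -20647.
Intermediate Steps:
I = Rational(-30, 97) (I = Mul(-30, Rational(1, 97)) = Rational(-30, 97) ≈ -0.30928)
Y = Rational(194267844, 9409) (Y = Pow(Add(Pow(-12, 2), Rational(-30, 97)), 2) = Pow(Add(144, Rational(-30, 97)), 2) = Pow(Rational(13938, 97), 2) = Rational(194267844, 9409) ≈ 20647.)
Mul(-1, Y) = Mul(-1, Rational(194267844, 9409)) = Rational(-194267844, 9409)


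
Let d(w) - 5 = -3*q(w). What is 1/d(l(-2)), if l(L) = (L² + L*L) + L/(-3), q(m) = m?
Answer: -1/21 ≈ -0.047619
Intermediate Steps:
l(L) = 2*L² - L/3 (l(L) = (L² + L²) + L*(-⅓) = 2*L² - L/3)
d(w) = 5 - 3*w
1/d(l(-2)) = 1/(5 - (-2)*(-1 + 6*(-2))) = 1/(5 - (-2)*(-1 - 12)) = 1/(5 - (-2)*(-13)) = 1/(5 - 3*26/3) = 1/(5 - 26) = 1/(-21) = -1/21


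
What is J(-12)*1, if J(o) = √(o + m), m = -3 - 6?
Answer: I*√21 ≈ 4.5826*I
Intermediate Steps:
m = -9
J(o) = √(-9 + o) (J(o) = √(o - 9) = √(-9 + o))
J(-12)*1 = √(-9 - 12)*1 = √(-21)*1 = (I*√21)*1 = I*√21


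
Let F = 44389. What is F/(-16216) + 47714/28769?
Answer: -503296917/466518104 ≈ -1.0788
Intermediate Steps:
F/(-16216) + 47714/28769 = 44389/(-16216) + 47714/28769 = 44389*(-1/16216) + 47714*(1/28769) = -44389/16216 + 47714/28769 = -503296917/466518104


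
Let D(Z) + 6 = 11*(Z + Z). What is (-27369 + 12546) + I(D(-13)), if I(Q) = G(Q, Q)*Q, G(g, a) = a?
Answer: 70441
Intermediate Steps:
D(Z) = -6 + 22*Z (D(Z) = -6 + 11*(Z + Z) = -6 + 11*(2*Z) = -6 + 22*Z)
I(Q) = Q² (I(Q) = Q*Q = Q²)
(-27369 + 12546) + I(D(-13)) = (-27369 + 12546) + (-6 + 22*(-13))² = -14823 + (-6 - 286)² = -14823 + (-292)² = -14823 + 85264 = 70441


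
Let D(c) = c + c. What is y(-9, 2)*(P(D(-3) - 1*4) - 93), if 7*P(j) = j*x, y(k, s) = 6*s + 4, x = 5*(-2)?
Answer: -8816/7 ≈ -1259.4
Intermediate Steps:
D(c) = 2*c
x = -10
y(k, s) = 4 + 6*s
P(j) = -10*j/7 (P(j) = (j*(-10))/7 = (-10*j)/7 = -10*j/7)
y(-9, 2)*(P(D(-3) - 1*4) - 93) = (4 + 6*2)*(-10*(2*(-3) - 1*4)/7 - 93) = (4 + 12)*(-10*(-6 - 4)/7 - 93) = 16*(-10/7*(-10) - 93) = 16*(100/7 - 93) = 16*(-551/7) = -8816/7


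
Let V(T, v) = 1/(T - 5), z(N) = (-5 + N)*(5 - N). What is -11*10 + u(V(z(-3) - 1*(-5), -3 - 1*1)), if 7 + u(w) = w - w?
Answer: -117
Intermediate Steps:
V(T, v) = 1/(-5 + T)
u(w) = -7 (u(w) = -7 + (w - w) = -7 + 0 = -7)
-11*10 + u(V(z(-3) - 1*(-5), -3 - 1*1)) = -11*10 - 7 = -110 - 7 = -117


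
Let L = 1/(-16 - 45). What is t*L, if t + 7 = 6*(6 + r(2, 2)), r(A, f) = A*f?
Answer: -53/61 ≈ -0.86885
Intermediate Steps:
L = -1/61 (L = 1/(-61) = -1/61 ≈ -0.016393)
t = 53 (t = -7 + 6*(6 + 2*2) = -7 + 6*(6 + 4) = -7 + 6*10 = -7 + 60 = 53)
t*L = 53*(-1/61) = -53/61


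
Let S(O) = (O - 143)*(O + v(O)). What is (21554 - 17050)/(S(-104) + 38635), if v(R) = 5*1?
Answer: 563/7886 ≈ 0.071392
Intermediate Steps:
v(R) = 5
S(O) = (-143 + O)*(5 + O) (S(O) = (O - 143)*(O + 5) = (-143 + O)*(5 + O))
(21554 - 17050)/(S(-104) + 38635) = (21554 - 17050)/((-715 + (-104)² - 138*(-104)) + 38635) = 4504/((-715 + 10816 + 14352) + 38635) = 4504/(24453 + 38635) = 4504/63088 = 4504*(1/63088) = 563/7886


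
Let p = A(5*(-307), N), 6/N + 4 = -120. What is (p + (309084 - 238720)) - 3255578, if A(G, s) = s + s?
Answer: -98741637/31 ≈ -3.1852e+6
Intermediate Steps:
N = -3/62 (N = 6/(-4 - 120) = 6/(-124) = 6*(-1/124) = -3/62 ≈ -0.048387)
A(G, s) = 2*s
p = -3/31 (p = 2*(-3/62) = -3/31 ≈ -0.096774)
(p + (309084 - 238720)) - 3255578 = (-3/31 + (309084 - 238720)) - 3255578 = (-3/31 + 70364) - 3255578 = 2181281/31 - 3255578 = -98741637/31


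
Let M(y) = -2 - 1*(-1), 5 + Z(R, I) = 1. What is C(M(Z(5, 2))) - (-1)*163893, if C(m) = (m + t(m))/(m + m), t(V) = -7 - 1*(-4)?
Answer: 163895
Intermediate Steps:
Z(R, I) = -4 (Z(R, I) = -5 + 1 = -4)
t(V) = -3 (t(V) = -7 + 4 = -3)
M(y) = -1 (M(y) = -2 + 1 = -1)
C(m) = (-3 + m)/(2*m) (C(m) = (m - 3)/(m + m) = (-3 + m)/((2*m)) = (-3 + m)*(1/(2*m)) = (-3 + m)/(2*m))
C(M(Z(5, 2))) - (-1)*163893 = (½)*(-3 - 1)/(-1) - (-1)*163893 = (½)*(-1)*(-4) - 1*(-163893) = 2 + 163893 = 163895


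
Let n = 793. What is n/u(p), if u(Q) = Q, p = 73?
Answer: 793/73 ≈ 10.863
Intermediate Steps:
n/u(p) = 793/73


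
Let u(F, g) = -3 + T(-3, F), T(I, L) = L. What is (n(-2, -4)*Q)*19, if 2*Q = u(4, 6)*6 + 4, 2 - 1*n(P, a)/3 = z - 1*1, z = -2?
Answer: 1425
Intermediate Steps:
u(F, g) = -3 + F
n(P, a) = 15 (n(P, a) = 6 - 3*(-2 - 1*1) = 6 - 3*(-2 - 1) = 6 - 3*(-3) = 6 + 9 = 15)
Q = 5 (Q = ((-3 + 4)*6 + 4)/2 = (1*6 + 4)/2 = (6 + 4)/2 = (½)*10 = 5)
(n(-2, -4)*Q)*19 = (15*5)*19 = 75*19 = 1425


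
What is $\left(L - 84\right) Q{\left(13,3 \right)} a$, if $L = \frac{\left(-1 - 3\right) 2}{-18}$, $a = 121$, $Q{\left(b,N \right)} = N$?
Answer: $- \frac{90992}{3} \approx -30331.0$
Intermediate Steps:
$L = \frac{4}{9}$ ($L = \left(-4\right) 2 \left(- \frac{1}{18}\right) = \left(-8\right) \left(- \frac{1}{18}\right) = \frac{4}{9} \approx 0.44444$)
$\left(L - 84\right) Q{\left(13,3 \right)} a = \left(\frac{4}{9} - 84\right) 3 \cdot 121 = \left(- \frac{752}{9}\right) 3 \cdot 121 = \left(- \frac{752}{3}\right) 121 = - \frac{90992}{3}$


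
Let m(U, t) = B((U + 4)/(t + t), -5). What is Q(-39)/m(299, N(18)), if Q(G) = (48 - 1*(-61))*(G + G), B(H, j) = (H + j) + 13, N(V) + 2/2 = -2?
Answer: 17004/85 ≈ 200.05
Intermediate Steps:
N(V) = -3 (N(V) = -1 - 2 = -3)
B(H, j) = 13 + H + j
m(U, t) = 8 + (4 + U)/(2*t) (m(U, t) = 13 + (U + 4)/(t + t) - 5 = 13 + (4 + U)/((2*t)) - 5 = 13 + (4 + U)*(1/(2*t)) - 5 = 13 + (4 + U)/(2*t) - 5 = 8 + (4 + U)/(2*t))
Q(G) = 218*G (Q(G) = (48 + 61)*(2*G) = 109*(2*G) = 218*G)
Q(-39)/m(299, N(18)) = (218*(-39))/(((1/2)*(4 + 299 + 16*(-3))/(-3))) = -8502*(-6/(4 + 299 - 48)) = -8502/((1/2)*(-1/3)*255) = -8502/(-85/2) = -8502*(-2/85) = 17004/85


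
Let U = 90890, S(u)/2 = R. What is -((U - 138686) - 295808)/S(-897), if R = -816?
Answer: -5053/24 ≈ -210.54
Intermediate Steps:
S(u) = -1632 (S(u) = 2*(-816) = -1632)
-((U - 138686) - 295808)/S(-897) = -((90890 - 138686) - 295808)/(-1632) = -(-47796 - 295808)*(-1)/1632 = -(-343604)*(-1)/1632 = -1*5053/24 = -5053/24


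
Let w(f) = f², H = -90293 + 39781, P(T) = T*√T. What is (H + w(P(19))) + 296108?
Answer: 252455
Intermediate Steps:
P(T) = T^(3/2)
H = -50512
(H + w(P(19))) + 296108 = (-50512 + (19^(3/2))²) + 296108 = (-50512 + (19*√19)²) + 296108 = (-50512 + 6859) + 296108 = -43653 + 296108 = 252455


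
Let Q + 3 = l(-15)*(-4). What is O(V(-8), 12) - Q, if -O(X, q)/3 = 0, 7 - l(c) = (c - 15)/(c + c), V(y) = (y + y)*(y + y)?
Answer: 27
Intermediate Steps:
V(y) = 4*y² (V(y) = (2*y)*(2*y) = 4*y²)
l(c) = 7 - (-15 + c)/(2*c) (l(c) = 7 - (c - 15)/(c + c) = 7 - (-15 + c)/(2*c))
O(X, q) = 0 (O(X, q) = -3*0 = 0)
Q = -27 (Q = -3 + ((½)*(15 + 13*(-15))/(-15))*(-4) = -3 + ((½)*(-1/15)*(15 - 195))*(-4) = -3 + ((½)*(-1/15)*(-180))*(-4) = -3 + 6*(-4) = -3 - 24 = -27)
O(V(-8), 12) - Q = 0 - 1*(-27) = 0 + 27 = 27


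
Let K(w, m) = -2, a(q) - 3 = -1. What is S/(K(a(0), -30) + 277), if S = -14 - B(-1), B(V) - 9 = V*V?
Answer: -24/275 ≈ -0.087273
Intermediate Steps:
B(V) = 9 + V² (B(V) = 9 + V*V = 9 + V²)
a(q) = 2 (a(q) = 3 - 1 = 2)
S = -24 (S = -14 - (9 + (-1)²) = -14 - (9 + 1) = -14 - 1*10 = -14 - 10 = -24)
S/(K(a(0), -30) + 277) = -24/(-2 + 277) = -24/275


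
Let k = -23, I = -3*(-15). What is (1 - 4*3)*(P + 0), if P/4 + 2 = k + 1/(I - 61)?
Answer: 4411/4 ≈ 1102.8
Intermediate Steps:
I = 45
P = -401/4 (P = -8 + 4*(-23 + 1/(45 - 61)) = -8 + 4*(-23 + 1/(-16)) = -8 + 4*(-23 - 1/16) = -8 + 4*(-369/16) = -8 - 369/4 = -401/4 ≈ -100.25)
(1 - 4*3)*(P + 0) = (1 - 4*3)*(-401/4 + 0) = (1 - 12)*(-401/4) = -11*(-401/4) = 4411/4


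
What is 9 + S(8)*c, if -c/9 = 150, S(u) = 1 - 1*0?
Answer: -1341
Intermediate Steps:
S(u) = 1 (S(u) = 1 + 0 = 1)
c = -1350 (c = -9*150 = -1350)
9 + S(8)*c = 9 + 1*(-1350) = 9 - 1350 = -1341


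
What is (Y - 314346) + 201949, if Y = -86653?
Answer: -199050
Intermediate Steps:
(Y - 314346) + 201949 = (-86653 - 314346) + 201949 = -400999 + 201949 = -199050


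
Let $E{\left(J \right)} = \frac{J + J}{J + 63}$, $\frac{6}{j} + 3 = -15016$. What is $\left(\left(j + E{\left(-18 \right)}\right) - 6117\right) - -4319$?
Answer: $- \frac{135080916}{75095} \approx -1798.8$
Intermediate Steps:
$j = - \frac{6}{15019}$ ($j = \frac{6}{-3 - 15016} = \frac{6}{-15019} = 6 \left(- \frac{1}{15019}\right) = - \frac{6}{15019} \approx -0.00039949$)
$E{\left(J \right)} = \frac{2 J}{63 + J}$
$\left(\left(j + E{\left(-18 \right)}\right) - 6117\right) - -4319 = \left(\left(- \frac{6}{15019} + 2 \left(-18\right) \frac{1}{63 - 18}\right) - 6117\right) - -4319 = \left(\left(- \frac{6}{15019} + 2 \left(-18\right) \frac{1}{45}\right) - 6117\right) + 4319 = \left(\left(- \frac{6}{15019} - \frac{4}{5}\right) - 6117\right) + 4319 = \left(- \frac{60106}{75095} - 6117\right) + 4319 = - \frac{459416221}{75095} + 4319 = - \frac{135080916}{75095}$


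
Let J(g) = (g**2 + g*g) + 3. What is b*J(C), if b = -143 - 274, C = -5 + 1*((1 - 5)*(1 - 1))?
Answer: -22101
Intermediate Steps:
C = -5 (C = -5 + 1*(-4*0) = -5 + 1*0 = -5 + 0 = -5)
J(g) = 3 + 2*g**2 (J(g) = (g**2 + g**2) + 3 = 2*g**2 + 3 = 3 + 2*g**2)
b = -417
b*J(C) = -417*(3 + 2*(-5)**2) = -417*(3 + 2*25) = -417*(3 + 50) = -417*53 = -22101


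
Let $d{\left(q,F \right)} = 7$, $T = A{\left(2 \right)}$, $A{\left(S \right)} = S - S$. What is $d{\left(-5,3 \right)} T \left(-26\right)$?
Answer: $0$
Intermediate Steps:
$A{\left(S \right)} = 0$
$T = 0$
$d{\left(-5,3 \right)} T \left(-26\right) = 7 \cdot 0 \left(-26\right) = 0 \left(-26\right) = 0$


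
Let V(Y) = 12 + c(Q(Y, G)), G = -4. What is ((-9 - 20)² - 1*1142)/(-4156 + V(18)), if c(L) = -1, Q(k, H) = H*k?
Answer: 301/4145 ≈ 0.072618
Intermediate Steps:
V(Y) = 11 (V(Y) = 12 - 1 = 11)
((-9 - 20)² - 1*1142)/(-4156 + V(18)) = ((-9 - 20)² - 1*1142)/(-4156 + 11) = ((-29)² - 1142)/(-4145) = (841 - 1142)*(-1/4145) = -301*(-1/4145) = 301/4145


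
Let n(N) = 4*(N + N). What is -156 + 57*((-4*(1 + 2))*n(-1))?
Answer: 5316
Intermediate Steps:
n(N) = 8*N (n(N) = 4*(2*N) = 8*N)
-156 + 57*((-4*(1 + 2))*n(-1)) = -156 + 57*((-4*(1 + 2))*(8*(-1))) = -156 + 57*(-4*3*(-8)) = -156 + 57*(-12*(-8)) = -156 + 57*96 = -156 + 5472 = 5316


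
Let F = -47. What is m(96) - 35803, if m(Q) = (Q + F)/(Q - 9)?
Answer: -3114812/87 ≈ -35802.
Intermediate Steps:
m(Q) = (-47 + Q)/(-9 + Q) (m(Q) = (Q - 47)/(Q - 9) = (-47 + Q)/(-9 + Q))
m(96) - 35803 = (-47 + 96)/(-9 + 96) - 35803 = 49/87 - 35803 = -3114812/87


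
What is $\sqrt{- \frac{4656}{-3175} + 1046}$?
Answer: $\frac{\sqrt{422364662}}{635} \approx 32.365$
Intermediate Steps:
$\sqrt{- \frac{4656}{-3175} + 1046} = \sqrt{\left(-4656\right) \left(- \frac{1}{3175}\right) + 1046} = \sqrt{\frac{4656}{3175} + 1046} = \sqrt{\frac{3325706}{3175}} = \frac{\sqrt{422364662}}{635}$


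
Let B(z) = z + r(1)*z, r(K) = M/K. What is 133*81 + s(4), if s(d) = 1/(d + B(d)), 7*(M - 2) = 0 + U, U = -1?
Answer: 1163491/108 ≈ 10773.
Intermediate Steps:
M = 13/7 (M = 2 + (0 - 1)/7 = 2 + (⅐)*(-1) = 2 - ⅐ = 13/7 ≈ 1.8571)
r(K) = 13/(7*K)
B(z) = 20*z/7 (B(z) = z + ((13/7)/1)*z = z + ((13/7)*1)*z = z + 13*z/7 = 20*z/7)
s(d) = 7/(27*d) (s(d) = 1/(d + 20*d/7) = 1/(27*d/7) = 7/(27*d))
133*81 + s(4) = 133*81 + (7/27)/4 = 10773 + (7/27)*(¼) = 10773 + 7/108 = 1163491/108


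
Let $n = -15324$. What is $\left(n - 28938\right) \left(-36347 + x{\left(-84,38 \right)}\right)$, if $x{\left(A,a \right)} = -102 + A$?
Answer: $1617023646$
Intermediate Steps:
$\left(n - 28938\right) \left(-36347 + x{\left(-84,38 \right)}\right) = \left(-15324 - 28938\right) \left(-36347 - 186\right) = \left(-44262\right) \left(-36533\right) = 1617023646$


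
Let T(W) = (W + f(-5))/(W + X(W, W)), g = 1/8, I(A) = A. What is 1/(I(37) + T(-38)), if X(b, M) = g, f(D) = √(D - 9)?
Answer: 166145/6314101 + 808*I*√14/44198707 ≈ 0.026313 + 6.8402e-5*I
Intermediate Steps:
f(D) = √(-9 + D)
g = ⅛ ≈ 0.12500
X(b, M) = ⅛
T(W) = (W + I*√14)/(⅛ + W) (T(W) = (W + √(-9 - 5))/(W + ⅛) = (W + √(-14))/(⅛ + W) = (W + I*√14)/(⅛ + W))
1/(I(37) + T(-38)) = 1/(37 + 8*(-38 + I*√14)/(1 + 8*(-38))) = 1/(37 + 8*(-38 + I*√14)/(1 - 304)) = 1/(37 + 8*(-38 + I*√14)/(-303)) = 1/(37 + 8*(-1/303)*(-38 + I*√14)) = 1/(37 + (304/303 - 8*I*√14/303)) = 1/(11515/303 - 8*I*√14/303)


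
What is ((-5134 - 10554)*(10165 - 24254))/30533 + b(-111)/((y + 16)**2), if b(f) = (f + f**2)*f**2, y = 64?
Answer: 600794719033/19541120 ≈ 30745.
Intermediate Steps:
b(f) = f**2*(f + f**2)
((-5134 - 10554)*(10165 - 24254))/30533 + b(-111)/((y + 16)**2) = ((-5134 - 10554)*(10165 - 24254))/30533 + ((-111)**3*(1 - 111))/((64 + 16)**2) = -15688*(-14089)*(1/30533) + (-1367631*(-110))/(80**2) = 221028232*(1/30533) + 150439410/6400 = 221028232/30533 + 150439410*(1/6400) = 221028232/30533 + 15043941/640 = 600794719033/19541120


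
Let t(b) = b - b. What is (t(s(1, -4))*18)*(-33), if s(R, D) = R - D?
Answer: 0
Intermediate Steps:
t(b) = 0
(t(s(1, -4))*18)*(-33) = (0*18)*(-33) = 0*(-33) = 0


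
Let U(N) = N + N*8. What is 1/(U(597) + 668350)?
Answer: 1/673723 ≈ 1.4843e-6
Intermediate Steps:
U(N) = 9*N (U(N) = N + 8*N = 9*N)
1/(U(597) + 668350) = 1/(9*597 + 668350) = 1/(5373 + 668350) = 1/673723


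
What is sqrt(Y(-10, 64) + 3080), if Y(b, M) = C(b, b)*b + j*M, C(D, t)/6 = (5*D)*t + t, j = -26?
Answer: 4*I*sqrt(1749) ≈ 167.28*I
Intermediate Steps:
C(D, t) = 6*t + 30*D*t (C(D, t) = 6*((5*D)*t + t) = 6*(5*D*t + t) = 6*(t + 5*D*t) = 6*t + 30*D*t)
Y(b, M) = -26*M + 6*b**2*(1 + 5*b) (Y(b, M) = (6*b*(1 + 5*b))*b - 26*M = 6*b**2*(1 + 5*b) - 26*M = -26*M + 6*b**2*(1 + 5*b))
sqrt(Y(-10, 64) + 3080) = sqrt((-26*64 + 6*(-10)**2 + 30*(-10)**3) + 3080) = sqrt((-1664 + 6*100 + 30*(-1000)) + 3080) = sqrt((-1664 + 600 - 30000) + 3080) = sqrt(-31064 + 3080) = sqrt(-27984) = 4*I*sqrt(1749)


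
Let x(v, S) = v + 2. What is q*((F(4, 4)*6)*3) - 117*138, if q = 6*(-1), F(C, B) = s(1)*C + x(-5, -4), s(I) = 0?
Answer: -15822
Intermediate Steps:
x(v, S) = 2 + v
F(C, B) = -3 (F(C, B) = 0*C + (2 - 5) = 0 - 3 = -3)
q = -6
q*((F(4, 4)*6)*3) - 117*138 = -6*(-3*6)*3 - 117*138 = -(-108)*3 - 16146 = -6*(-54) - 16146 = 324 - 16146 = -15822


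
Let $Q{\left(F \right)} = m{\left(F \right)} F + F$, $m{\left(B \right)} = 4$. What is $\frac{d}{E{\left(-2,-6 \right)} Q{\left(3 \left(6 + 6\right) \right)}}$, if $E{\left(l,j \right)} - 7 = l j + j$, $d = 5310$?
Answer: $\frac{59}{26} \approx 2.2692$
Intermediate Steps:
$E{\left(l,j \right)} = 7 + j + j l$ ($E{\left(l,j \right)} = 7 + \left(l j + j\right) = 7 + \left(j l + j\right) = 7 + \left(j + j l\right) = 7 + j + j l$)
$Q{\left(F \right)} = 5 F$ ($Q{\left(F \right)} = 4 F + F = 5 F$)
$\frac{d}{E{\left(-2,-6 \right)} Q{\left(3 \left(6 + 6\right) \right)}} = \frac{5310}{\left(7 - 6 - -12\right) 5 \cdot 3 \left(6 + 6\right)} = \frac{5310}{\left(7 - 6 + 12\right) 5 \cdot 3 \cdot 12} = \frac{5310}{13 \cdot 5 \cdot 36} = \frac{5310}{13 \cdot 180} = \frac{5310}{2340} = 5310 \cdot \frac{1}{2340} = \frac{59}{26}$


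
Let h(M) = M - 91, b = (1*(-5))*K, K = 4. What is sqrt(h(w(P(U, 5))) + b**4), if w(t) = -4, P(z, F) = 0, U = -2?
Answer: sqrt(159905) ≈ 399.88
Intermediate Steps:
b = -20 (b = (1*(-5))*4 = -5*4 = -20)
h(M) = -91 + M
sqrt(h(w(P(U, 5))) + b**4) = sqrt((-91 - 4) + (-20)**4) = sqrt(-95 + 160000) = sqrt(159905)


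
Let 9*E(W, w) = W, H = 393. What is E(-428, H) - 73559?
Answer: -662459/9 ≈ -73607.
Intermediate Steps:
E(W, w) = W/9
E(-428, H) - 73559 = (⅑)*(-428) - 73559 = -428/9 - 73559 = -662459/9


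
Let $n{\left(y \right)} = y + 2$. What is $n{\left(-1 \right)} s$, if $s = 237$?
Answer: $237$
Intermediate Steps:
$n{\left(y \right)} = 2 + y$
$n{\left(-1 \right)} s = \left(2 - 1\right) 237 = 1 \cdot 237 = 237$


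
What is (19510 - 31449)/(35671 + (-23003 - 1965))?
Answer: -11939/10703 ≈ -1.1155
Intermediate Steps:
(19510 - 31449)/(35671 + (-23003 - 1965)) = -11939/(35671 - 24968) = -11939/10703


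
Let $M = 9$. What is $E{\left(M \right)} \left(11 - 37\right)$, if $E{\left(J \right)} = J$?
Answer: $-234$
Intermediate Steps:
$E{\left(M \right)} \left(11 - 37\right) = 9 \left(11 - 37\right) = 9 \left(-26\right) = -234$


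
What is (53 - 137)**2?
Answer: 7056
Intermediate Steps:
(53 - 137)**2 = (-84)**2 = 7056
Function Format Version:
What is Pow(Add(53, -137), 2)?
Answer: 7056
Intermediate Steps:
Pow(Add(53, -137), 2) = Pow(-84, 2) = 7056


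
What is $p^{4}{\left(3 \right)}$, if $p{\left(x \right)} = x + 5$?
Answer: $4096$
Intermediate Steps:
$p{\left(x \right)} = 5 + x$
$p^{4}{\left(3 \right)} = \left(5 + 3\right)^{4} = 8^{4} = 4096$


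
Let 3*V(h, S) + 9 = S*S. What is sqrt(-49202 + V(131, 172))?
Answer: I*sqrt(354093)/3 ≈ 198.35*I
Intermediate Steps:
V(h, S) = -3 + S**2/3 (V(h, S) = -3 + (S*S)/3 = -3 + S**2/3)
sqrt(-49202 + V(131, 172)) = sqrt(-49202 + (-3 + (1/3)*172**2)) = sqrt(-49202 + (-3 + (1/3)*29584)) = sqrt(-49202 + (-3 + 29584/3)) = sqrt(-49202 + 29575/3) = sqrt(-118031/3) = I*sqrt(354093)/3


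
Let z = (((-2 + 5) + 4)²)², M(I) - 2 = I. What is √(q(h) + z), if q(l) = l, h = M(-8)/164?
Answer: √16144078/82 ≈ 49.000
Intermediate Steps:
M(I) = 2 + I
h = -3/82 (h = (2 - 8)/164 = -6*1/164 = -3/82 ≈ -0.036585)
z = 2401 (z = ((3 + 4)²)² = (7²)² = 49² = 2401)
√(q(h) + z) = √(-3/82 + 2401) = √(196879/82) = √16144078/82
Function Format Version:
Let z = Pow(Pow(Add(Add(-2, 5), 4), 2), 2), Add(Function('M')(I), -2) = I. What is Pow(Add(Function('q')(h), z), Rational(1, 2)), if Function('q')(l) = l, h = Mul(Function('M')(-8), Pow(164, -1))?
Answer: Mul(Rational(1, 82), Pow(16144078, Rational(1, 2))) ≈ 49.000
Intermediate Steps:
Function('M')(I) = Add(2, I)
h = Rational(-3, 82) (h = Mul(Add(2, -8), Pow(164, -1)) = Mul(-6, Rational(1, 164)) = Rational(-3, 82) ≈ -0.036585)
z = 2401 (z = Pow(Pow(Add(3, 4), 2), 2) = Pow(Pow(7, 2), 2) = Pow(49, 2) = 2401)
Pow(Add(Function('q')(h), z), Rational(1, 2)) = Pow(Add(Rational(-3, 82), 2401), Rational(1, 2)) = Pow(Rational(196879, 82), Rational(1, 2)) = Mul(Rational(1, 82), Pow(16144078, Rational(1, 2)))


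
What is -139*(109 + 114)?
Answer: -30997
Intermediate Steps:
-139*(109 + 114) = -139*223 = -30997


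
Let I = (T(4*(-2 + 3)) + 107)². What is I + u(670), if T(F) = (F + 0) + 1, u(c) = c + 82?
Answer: 13296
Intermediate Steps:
u(c) = 82 + c
T(F) = 1 + F (T(F) = F + 1 = 1 + F)
I = 12544 (I = ((1 + 4*(-2 + 3)) + 107)² = ((1 + 4*1) + 107)² = ((1 + 4) + 107)² = (5 + 107)² = 112² = 12544)
I + u(670) = 12544 + (82 + 670) = 12544 + 752 = 13296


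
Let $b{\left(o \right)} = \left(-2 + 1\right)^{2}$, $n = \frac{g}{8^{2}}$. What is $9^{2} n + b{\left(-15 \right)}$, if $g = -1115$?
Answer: $- \frac{90251}{64} \approx -1410.2$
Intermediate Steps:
$n = - \frac{1115}{64}$ ($n = - \frac{1115}{8^{2}} = - \frac{1115}{64} \approx -17.422$)
$b{\left(o \right)} = 1$ ($b{\left(o \right)} = \left(-1\right)^{2} = 1$)
$9^{2} n + b{\left(-15 \right)} = 9^{2} \left(- \frac{1115}{64}\right) + 1 = 81 \left(- \frac{1115}{64}\right) + 1 = - \frac{90315}{64} + 1 = - \frac{90251}{64}$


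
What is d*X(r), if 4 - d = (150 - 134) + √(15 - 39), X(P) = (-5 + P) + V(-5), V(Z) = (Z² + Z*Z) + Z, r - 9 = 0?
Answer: -588 - 98*I*√6 ≈ -588.0 - 240.05*I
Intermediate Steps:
r = 9 (r = 9 + 0 = 9)
V(Z) = Z + 2*Z² (V(Z) = (Z² + Z²) + Z = 2*Z² + Z = Z + 2*Z²)
X(P) = 40 + P (X(P) = (-5 + P) - 5*(1 + 2*(-5)) = (-5 + P) - 5*(1 - 10) = (-5 + P) - 5*(-9) = (-5 + P) + 45 = 40 + P)
d = -12 - 2*I*√6 (d = 4 - ((150 - 134) + √(15 - 39)) = 4 - (16 + √(-24)) = 4 - (16 + 2*I*√6) = 4 + (-16 - 2*I*√6) = -12 - 2*I*√6 ≈ -12.0 - 4.899*I)
d*X(r) = (-12 - 2*I*√6)*(40 + 9) = (-12 - 2*I*√6)*49 = -588 - 98*I*√6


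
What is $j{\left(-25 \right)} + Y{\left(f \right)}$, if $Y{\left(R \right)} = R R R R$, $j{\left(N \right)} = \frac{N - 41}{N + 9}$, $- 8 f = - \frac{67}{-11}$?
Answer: $\frac{267525457}{59969536} \approx 4.461$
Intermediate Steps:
$f = - \frac{67}{88}$ ($f = - \frac{\left(-67\right) \frac{1}{-11}}{8} = - \frac{\left(-67\right) \left(- \frac{1}{11}\right)}{8} = \left(- \frac{1}{8}\right) \frac{67}{11} = - \frac{67}{88} \approx -0.76136$)
$j{\left(N \right)} = \frac{-41 + N}{9 + N}$
$Y{\left(R \right)} = R^{4}$ ($Y{\left(R \right)} = R^{2} R R = R^{3} R = R^{4}$)
$j{\left(-25 \right)} + Y{\left(f \right)} = \frac{-41 - 25}{9 - 25} + \left(- \frac{67}{88}\right)^{4} = \frac{1}{-16} \left(-66\right) + \frac{20151121}{59969536} = \left(- \frac{1}{16}\right) \left(-66\right) + \frac{20151121}{59969536} = \frac{33}{8} + \frac{20151121}{59969536} = \frac{267525457}{59969536}$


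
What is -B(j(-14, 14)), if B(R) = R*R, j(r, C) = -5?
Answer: -25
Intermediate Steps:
B(R) = R²
-B(j(-14, 14)) = -1*(-5)² = -1*25 = -25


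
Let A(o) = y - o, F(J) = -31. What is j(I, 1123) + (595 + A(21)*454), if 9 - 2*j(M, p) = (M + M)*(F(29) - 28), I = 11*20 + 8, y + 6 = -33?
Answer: -26377/2 ≈ -13189.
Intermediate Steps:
y = -39 (y = -6 - 33 = -39)
A(o) = -39 - o
I = 228 (I = 220 + 8 = 228)
j(M, p) = 9/2 + 59*M (j(M, p) = 9/2 - (M + M)*(-31 - 28)/2 = 9/2 - 2*M*(-59)/2 = 9/2 - (-59)*M = 9/2 + 59*M)
j(I, 1123) + (595 + A(21)*454) = (9/2 + 59*228) + (595 + (-39 - 1*21)*454) = (9/2 + 13452) + (595 + (-39 - 21)*454) = 26913/2 + (595 - 60*454) = 26913/2 + (595 - 27240) = 26913/2 - 26645 = -26377/2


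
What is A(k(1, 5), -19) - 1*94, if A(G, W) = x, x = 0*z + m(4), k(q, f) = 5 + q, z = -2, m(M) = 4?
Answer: -90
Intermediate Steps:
x = 4 (x = 0*(-2) + 4 = 0 + 4 = 4)
A(G, W) = 4
A(k(1, 5), -19) - 1*94 = 4 - 1*94 = 4 - 94 = -90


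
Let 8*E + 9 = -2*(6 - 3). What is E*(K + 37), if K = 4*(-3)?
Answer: -375/8 ≈ -46.875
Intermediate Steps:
K = -12
E = -15/8 (E = -9/8 + (-2*(6 - 3))/8 = -9/8 + (-2*3)/8 = -9/8 + (⅛)*(-6) = -9/8 - ¾ = -15/8 ≈ -1.8750)
E*(K + 37) = -15*(-12 + 37)/8 = -15/8*25 = -375/8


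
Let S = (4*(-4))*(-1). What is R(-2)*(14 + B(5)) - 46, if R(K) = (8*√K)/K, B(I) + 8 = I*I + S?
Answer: -46 - 188*I*√2 ≈ -46.0 - 265.87*I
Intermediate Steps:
S = 16 (S = -16*(-1) = 16)
B(I) = 8 + I² (B(I) = -8 + (I*I + 16) = -8 + (I² + 16) = -8 + (16 + I²) = 8 + I²)
R(K) = 8/√K
R(-2)*(14 + B(5)) - 46 = (8/√(-2))*(14 + (8 + 5²)) - 46 = (8*(-I*√2/2))*(14 + (8 + 25)) - 46 = (-4*I*√2)*(14 + 33) - 46 = -4*I*√2*47 - 46 = -188*I*√2 - 46 = -46 - 188*I*√2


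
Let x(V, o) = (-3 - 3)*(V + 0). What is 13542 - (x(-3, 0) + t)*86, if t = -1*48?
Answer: 16122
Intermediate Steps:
x(V, o) = -6*V
t = -48
13542 - (x(-3, 0) + t)*86 = 13542 - (-6*(-3) - 48)*86 = 13542 - (18 - 48)*86 = 13542 - (-30)*86 = 13542 - 1*(-2580) = 13542 + 2580 = 16122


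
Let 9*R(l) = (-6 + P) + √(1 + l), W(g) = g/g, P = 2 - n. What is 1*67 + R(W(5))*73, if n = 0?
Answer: 311/9 + 73*√2/9 ≈ 46.026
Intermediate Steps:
P = 2 (P = 2 - 1*0 = 2 + 0 = 2)
W(g) = 1
R(l) = -4/9 + √(1 + l)/9 (R(l) = ((-6 + 2) + √(1 + l))/9 = (-4 + √(1 + l))/9 = -4/9 + √(1 + l)/9)
1*67 + R(W(5))*73 = 1*67 + (-4/9 + √(1 + 1)/9)*73 = 67 + (-4/9 + √2/9)*73 = 67 + (-292/9 + 73*√2/9) = 311/9 + 73*√2/9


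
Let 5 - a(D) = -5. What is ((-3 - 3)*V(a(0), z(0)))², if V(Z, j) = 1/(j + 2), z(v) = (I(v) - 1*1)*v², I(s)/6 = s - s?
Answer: 9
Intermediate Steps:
I(s) = 0 (I(s) = 6*(s - s) = 6*0 = 0)
a(D) = 10 (a(D) = 5 - 1*(-5) = 5 + 5 = 10)
z(v) = -v² (z(v) = (0 - 1*1)*v² = (0 - 1)*v² = -v²)
V(Z, j) = 1/(2 + j)
((-3 - 3)*V(a(0), z(0)))² = ((-3 - 3)/(2 - 1*0²))² = (-6/(2 - 1*0))² = (-6/(2 + 0))² = (-6/2)² = (-6*½)² = (-3)² = 9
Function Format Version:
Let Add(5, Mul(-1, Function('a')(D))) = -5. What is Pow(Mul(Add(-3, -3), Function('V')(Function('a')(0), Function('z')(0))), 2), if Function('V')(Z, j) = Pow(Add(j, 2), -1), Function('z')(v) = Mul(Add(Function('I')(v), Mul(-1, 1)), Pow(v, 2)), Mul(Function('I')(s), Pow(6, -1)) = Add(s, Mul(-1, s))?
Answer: 9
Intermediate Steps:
Function('I')(s) = 0 (Function('I')(s) = Mul(6, Add(s, Mul(-1, s))) = Mul(6, 0) = 0)
Function('a')(D) = 10 (Function('a')(D) = Add(5, Mul(-1, -5)) = Add(5, 5) = 10)
Function('z')(v) = Mul(-1, Pow(v, 2)) (Function('z')(v) = Mul(Add(0, Mul(-1, 1)), Pow(v, 2)) = Mul(Add(0, -1), Pow(v, 2)) = Mul(-1, Pow(v, 2)))
Function('V')(Z, j) = Pow(Add(2, j), -1)
Pow(Mul(Add(-3, -3), Function('V')(Function('a')(0), Function('z')(0))), 2) = Pow(Mul(Add(-3, -3), Pow(Add(2, Mul(-1, Pow(0, 2))), -1)), 2) = Pow(Mul(-6, Pow(Add(2, Mul(-1, 0)), -1)), 2) = Pow(Mul(-6, Pow(Add(2, 0), -1)), 2) = Pow(Mul(-6, Pow(2, -1)), 2) = Pow(Mul(-6, Rational(1, 2)), 2) = Pow(-3, 2) = 9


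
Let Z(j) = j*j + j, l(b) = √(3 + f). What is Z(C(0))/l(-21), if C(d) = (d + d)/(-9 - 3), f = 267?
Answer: 0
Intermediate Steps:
C(d) = -d/6 (C(d) = (2*d)/(-12) = (2*d)*(-1/12) = -d/6)
l(b) = 3*√30 (l(b) = √(3 + 267) = √270 = 3*√30)
Z(j) = j + j² (Z(j) = j² + j = j + j²)
Z(C(0))/l(-21) = ((-⅙*0)*(1 - ⅙*0))/((3*√30)) = (0*(1 + 0))*(√30/90) = (0*1)*(√30/90) = 0*(√30/90) = 0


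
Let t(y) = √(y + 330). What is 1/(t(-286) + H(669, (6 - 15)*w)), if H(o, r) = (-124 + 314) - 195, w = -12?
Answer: 5/19 + 2*√11/19 ≈ 0.61228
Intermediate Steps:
H(o, r) = -5 (H(o, r) = 190 - 195 = -5)
t(y) = √(330 + y)
1/(t(-286) + H(669, (6 - 15)*w)) = 1/(√(330 - 286) - 5) = 1/(√44 - 5) = 1/(2*√11 - 5) = 1/(-5 + 2*√11)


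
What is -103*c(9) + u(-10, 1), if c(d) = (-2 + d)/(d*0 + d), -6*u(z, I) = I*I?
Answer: -1445/18 ≈ -80.278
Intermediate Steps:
u(z, I) = -I²/6 (u(z, I) = -I*I/6 = -I²/6)
c(d) = (-2 + d)/d (c(d) = (-2 + d)/(0 + d) = (-2 + d)/d)
-103*c(9) + u(-10, 1) = -103*(-2 + 9)/9 - ⅙*1² = -103*7/9 - ⅙*1 = -103*7/9 - ⅙ = -721/9 - ⅙ = -1445/18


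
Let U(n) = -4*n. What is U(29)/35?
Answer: -116/35 ≈ -3.3143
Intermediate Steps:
U(29)/35 = -4*29/35 = -116*1/35 = -116/35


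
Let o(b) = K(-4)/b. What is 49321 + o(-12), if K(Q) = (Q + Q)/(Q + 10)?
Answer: 443890/9 ≈ 49321.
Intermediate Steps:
K(Q) = 2*Q/(10 + Q) (K(Q) = (2*Q)/(10 + Q) = 2*Q/(10 + Q))
o(b) = -4/(3*b) (o(b) = (2*(-4)/(10 - 4))/b = (2*(-4)/6)/b = (2*(-4)*(⅙))/b = -4/(3*b))
49321 + o(-12) = 49321 - 4/3/(-12) = 49321 - 4/3*(-1/12) = 49321 + ⅑ = 443890/9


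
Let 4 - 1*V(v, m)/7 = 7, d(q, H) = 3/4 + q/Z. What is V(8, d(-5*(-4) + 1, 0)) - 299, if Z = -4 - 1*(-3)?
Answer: -320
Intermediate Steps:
Z = -1 (Z = -4 + 3 = -1)
d(q, H) = 3/4 - q (d(q, H) = 3/4 + q/(-1) = 3*(1/4) + q*(-1) = 3/4 - q)
V(v, m) = -21 (V(v, m) = 28 - 7*7 = 28 - 49 = -21)
V(8, d(-5*(-4) + 1, 0)) - 299 = -21 - 299 = -320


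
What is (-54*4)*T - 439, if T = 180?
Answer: -39319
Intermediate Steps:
(-54*4)*T - 439 = -54*4*180 - 439 = -216*180 - 439 = -38880 - 439 = -39319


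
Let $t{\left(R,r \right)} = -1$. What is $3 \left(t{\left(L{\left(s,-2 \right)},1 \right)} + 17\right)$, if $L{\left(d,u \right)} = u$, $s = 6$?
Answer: $48$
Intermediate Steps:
$3 \left(t{\left(L{\left(s,-2 \right)},1 \right)} + 17\right) = 3 \left(-1 + 17\right) = 3 \cdot 16 = 48$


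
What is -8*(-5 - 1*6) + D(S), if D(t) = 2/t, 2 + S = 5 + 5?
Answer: 353/4 ≈ 88.250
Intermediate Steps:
S = 8 (S = -2 + (5 + 5) = -2 + 10 = 8)
-8*(-5 - 1*6) + D(S) = -8*(-5 - 1*6) + 2/8 = -8*(-5 - 6) + 2*(1/8) = -8*(-11) + 1/4 = 88 + 1/4 = 353/4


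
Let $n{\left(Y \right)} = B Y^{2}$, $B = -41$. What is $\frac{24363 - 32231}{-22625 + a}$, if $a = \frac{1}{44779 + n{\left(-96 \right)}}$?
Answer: $\frac{1310324918}{3767933563} \approx 0.34776$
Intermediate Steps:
$n{\left(Y \right)} = - 41 Y^{2}$
$a = - \frac{1}{333077}$ ($a = \frac{1}{44779 - 41 \left(-96\right)^{2}} = \frac{1}{44779 - 377856} = \frac{1}{-333077} = - \frac{1}{333077} \approx -3.0023 \cdot 10^{-6}$)
$\frac{24363 - 32231}{-22625 + a} = \frac{24363 - 32231}{-22625 - \frac{1}{333077}} = - \frac{7868}{- \frac{7535867126}{333077}} = \left(-7868\right) \left(- \frac{333077}{7535867126}\right) = \frac{1310324918}{3767933563}$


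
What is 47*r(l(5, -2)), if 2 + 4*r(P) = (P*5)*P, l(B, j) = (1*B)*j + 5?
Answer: 5781/4 ≈ 1445.3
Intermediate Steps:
l(B, j) = 5 + B*j (l(B, j) = B*j + 5 = 5 + B*j)
r(P) = -½ + 5*P²/4 (r(P) = -½ + ((P*5)*P)/4 = -½ + ((5*P)*P)/4 = -½ + (5*P²)/4 = -½ + 5*P²/4)
47*r(l(5, -2)) = 47*(-½ + 5*(5 + 5*(-2))²/4) = 47*(-½ + 5*(5 - 10)²/4) = 47*(-½ + (5/4)*(-5)²) = 47*(-½ + (5/4)*25) = 47*(-½ + 125/4) = 47*(123/4) = 5781/4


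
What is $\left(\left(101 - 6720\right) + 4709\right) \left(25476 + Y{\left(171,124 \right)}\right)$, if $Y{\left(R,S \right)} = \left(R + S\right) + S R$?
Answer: $-89722250$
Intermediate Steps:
$Y{\left(R,S \right)} = R + S + R S$ ($Y{\left(R,S \right)} = \left(R + S\right) + R S = R + S + R S$)
$\left(\left(101 - 6720\right) + 4709\right) \left(25476 + Y{\left(171,124 \right)}\right) = \left(\left(101 - 6720\right) + 4709\right) \left(25476 + \left(171 + 124 + 171 \cdot 124\right)\right) = \left(\left(101 - 6720\right) + 4709\right) \left(25476 + \left(171 + 124 + 21204\right)\right) = \left(-6619 + 4709\right) \left(25476 + 21499\right) = \left(-1910\right) 46975 = -89722250$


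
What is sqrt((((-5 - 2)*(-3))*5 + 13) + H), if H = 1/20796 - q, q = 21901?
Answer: 7*I*sqrt(48064146717)/10398 ≈ 147.59*I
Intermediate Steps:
H = -455453195/20796 (H = 1/20796 - 1*21901 = 1/20796 - 21901 = -455453195/20796 ≈ -21901.)
sqrt((((-5 - 2)*(-3))*5 + 13) + H) = sqrt((((-5 - 2)*(-3))*5 + 13) - 455453195/20796) = sqrt((-7*(-3)*5 + 13) - 455453195/20796) = sqrt((21*5 + 13) - 455453195/20796) = sqrt((105 + 13) - 455453195/20796) = sqrt(118 - 455453195/20796) = sqrt(-452999267/20796) = 7*I*sqrt(48064146717)/10398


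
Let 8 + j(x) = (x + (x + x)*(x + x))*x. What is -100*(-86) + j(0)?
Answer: 8592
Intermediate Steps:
j(x) = -8 + x*(x + 4*x**2) (j(x) = -8 + (x + (x + x)*(x + x))*x = -8 + (x + (2*x)*(2*x))*x = -8 + (x + 4*x**2)*x = -8 + x*(x + 4*x**2))
-100*(-86) + j(0) = -100*(-86) + (-8 + 0**2 + 4*0**3) = 8600 + (-8 + 0 + 4*0) = 8600 + (-8 + 0 + 0) = 8600 - 8 = 8592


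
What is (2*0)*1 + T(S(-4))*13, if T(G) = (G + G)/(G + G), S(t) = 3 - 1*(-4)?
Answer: 13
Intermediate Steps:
S(t) = 7 (S(t) = 3 + 4 = 7)
T(G) = 1 (T(G) = (2*G)/((2*G)) = (2*G)*(1/(2*G)) = 1)
(2*0)*1 + T(S(-4))*13 = (2*0)*1 + 1*13 = 0*1 + 13 = 0 + 13 = 13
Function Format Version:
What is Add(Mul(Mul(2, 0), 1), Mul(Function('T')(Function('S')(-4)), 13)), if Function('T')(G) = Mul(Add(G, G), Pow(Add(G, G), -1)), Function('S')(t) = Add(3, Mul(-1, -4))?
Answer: 13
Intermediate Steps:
Function('S')(t) = 7 (Function('S')(t) = Add(3, 4) = 7)
Function('T')(G) = 1 (Function('T')(G) = Mul(Mul(2, G), Pow(Mul(2, G), -1)) = Mul(Mul(2, G), Mul(Rational(1, 2), Pow(G, -1))) = 1)
Add(Mul(Mul(2, 0), 1), Mul(Function('T')(Function('S')(-4)), 13)) = Add(Mul(Mul(2, 0), 1), Mul(1, 13)) = Add(Mul(0, 1), 13) = Add(0, 13) = 13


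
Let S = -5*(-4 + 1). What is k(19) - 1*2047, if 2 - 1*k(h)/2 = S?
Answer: -2073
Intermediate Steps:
S = 15 (S = -5*(-3) = 15)
k(h) = -26 (k(h) = 4 - 2*15 = 4 - 30 = -26)
k(19) - 1*2047 = -26 - 1*2047 = -26 - 2047 = -2073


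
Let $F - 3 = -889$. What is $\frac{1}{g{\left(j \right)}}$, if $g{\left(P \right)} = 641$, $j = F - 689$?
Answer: $\frac{1}{641} \approx 0.0015601$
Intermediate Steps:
$F = -886$ ($F = 3 - 889 = -886$)
$j = -1575$ ($j = -886 - 689 = -1575$)
$\frac{1}{g{\left(j \right)}} = \frac{1}{641}$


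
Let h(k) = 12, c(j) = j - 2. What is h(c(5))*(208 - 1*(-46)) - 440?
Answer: 2608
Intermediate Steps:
c(j) = -2 + j
h(c(5))*(208 - 1*(-46)) - 440 = 12*(208 - 1*(-46)) - 440 = 12*(208 + 46) - 440 = 12*254 - 440 = 3048 - 440 = 2608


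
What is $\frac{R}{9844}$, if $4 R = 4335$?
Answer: $\frac{4335}{39376} \approx 0.11009$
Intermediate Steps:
$R = \frac{4335}{4}$ ($R = \frac{1}{4} \cdot 4335 = \frac{4335}{4} \approx 1083.8$)
$\frac{R}{9844} = \frac{4335}{4 \cdot 9844} = \frac{4335}{4} \cdot \frac{1}{9844} = \frac{4335}{39376}$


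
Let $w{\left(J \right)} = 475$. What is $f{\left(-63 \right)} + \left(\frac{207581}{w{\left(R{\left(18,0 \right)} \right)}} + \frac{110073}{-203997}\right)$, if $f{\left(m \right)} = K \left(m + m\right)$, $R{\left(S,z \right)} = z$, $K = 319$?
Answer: $- \frac{1284149235656}{32299525} \approx -39758.0$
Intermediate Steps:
$f{\left(m \right)} = 638 m$ ($f{\left(m \right)} = 319 \left(m + m\right) = 319 \cdot 2 m = 638 m$)
$f{\left(-63 \right)} + \left(\frac{207581}{w{\left(R{\left(18,0 \right)} \right)}} + \frac{110073}{-203997}\right) = 638 \left(-63\right) + \left(\frac{207581}{475} + \frac{110073}{-203997}\right) = -40194 + \left(207581 \cdot \frac{1}{475} + 110073 \left(- \frac{1}{203997}\right)\right) = -40194 + \left(\frac{207581}{475} - \frac{36691}{67999}\right) = -40194 + \frac{14097872194}{32299525} = - \frac{1284149235656}{32299525}$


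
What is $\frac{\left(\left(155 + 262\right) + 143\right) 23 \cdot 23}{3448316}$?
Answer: $\frac{74060}{862079} \approx 0.085909$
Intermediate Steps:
$\frac{\left(\left(155 + 262\right) + 143\right) 23 \cdot 23}{3448316} = \left(417 + 143\right) 529 \cdot \frac{1}{3448316} = 560 \cdot 529 \cdot \frac{1}{3448316} = 296240 \cdot \frac{1}{3448316} = \frac{74060}{862079}$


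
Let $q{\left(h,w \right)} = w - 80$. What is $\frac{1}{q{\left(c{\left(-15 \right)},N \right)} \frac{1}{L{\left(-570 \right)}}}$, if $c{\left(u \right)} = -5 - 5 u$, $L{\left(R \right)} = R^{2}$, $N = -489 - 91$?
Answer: $- \frac{5415}{11} \approx -492.27$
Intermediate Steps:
$N = -580$ ($N = -489 - 91 = -580$)
$q{\left(h,w \right)} = -80 + w$
$\frac{1}{q{\left(c{\left(-15 \right)},N \right)} \frac{1}{L{\left(-570 \right)}}} = \frac{1}{\left(-80 - 580\right) \frac{1}{\left(-570\right)^{2}}} = \frac{1}{\left(-660\right) \frac{1}{324900}} = \frac{1}{- \frac{11}{5415}} = - \frac{5415}{11}$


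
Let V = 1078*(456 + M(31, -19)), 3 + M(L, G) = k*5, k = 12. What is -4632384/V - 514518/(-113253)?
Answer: -1905521650/497067417 ≈ -3.8335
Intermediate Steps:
M(L, G) = 57 (M(L, G) = -3 + 12*5 = -3 + 60 = 57)
V = 553014 (V = 1078*(456 + 57) = 1078*513 = 553014)
-4632384/V - 514518/(-113253) = -4632384/553014 - 514518/(-113253) = -4632384*1/553014 - 514518*(-1/113253) = -772064/92169 + 171506/37751 = -1905521650/497067417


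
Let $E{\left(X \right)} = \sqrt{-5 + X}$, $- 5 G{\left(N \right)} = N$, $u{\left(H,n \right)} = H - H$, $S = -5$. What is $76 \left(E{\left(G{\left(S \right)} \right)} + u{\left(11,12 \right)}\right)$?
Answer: $152 i \approx 152.0 i$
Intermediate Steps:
$u{\left(H,n \right)} = 0$
$G{\left(N \right)} = - \frac{N}{5}$
$76 \left(E{\left(G{\left(S \right)} \right)} + u{\left(11,12 \right)}\right) = 76 \left(\sqrt{-5 - -1} + 0\right) = 76 \left(\sqrt{-5 + 1} + 0\right) = 76 \left(\sqrt{-4} + 0\right) = 76 \left(2 i + 0\right) = 76 \cdot 2 i = 152 i$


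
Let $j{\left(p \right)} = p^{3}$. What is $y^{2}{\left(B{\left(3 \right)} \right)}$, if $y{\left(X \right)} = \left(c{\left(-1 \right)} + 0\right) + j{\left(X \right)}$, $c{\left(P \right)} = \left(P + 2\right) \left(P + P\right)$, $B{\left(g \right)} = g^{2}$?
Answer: $528529$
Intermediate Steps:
$c{\left(P \right)} = 2 P \left(2 + P\right)$ ($c{\left(P \right)} = \left(2 + P\right) 2 P = 2 P \left(2 + P\right)$)
$y{\left(X \right)} = -2 + X^{3}$ ($y{\left(X \right)} = \left(2 \left(-1\right) \left(2 - 1\right) + 0\right) + X^{3} = \left(2 \left(-1\right) 1 + 0\right) + X^{3} = \left(-2 + 0\right) + X^{3} = -2 + X^{3}$)
$y^{2}{\left(B{\left(3 \right)} \right)} = \left(-2 + \left(3^{2}\right)^{3}\right)^{2} = \left(-2 + 9^{3}\right)^{2} = \left(-2 + 729\right)^{2} = 727^{2} = 528529$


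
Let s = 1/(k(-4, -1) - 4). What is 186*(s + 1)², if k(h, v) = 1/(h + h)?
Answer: 38750/363 ≈ 106.75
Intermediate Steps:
k(h, v) = 1/(2*h)
s = -8/33 (s = 1/((½)/(-4) - 4) = 1/((½)*(-¼) - 4) = 1/(-⅛ - 4) = 1/(-33/8) = -8/33 ≈ -0.24242)
186*(s + 1)² = 186*(-8/33 + 1)² = 186*(25/33)² = 186*(625/1089) = 38750/363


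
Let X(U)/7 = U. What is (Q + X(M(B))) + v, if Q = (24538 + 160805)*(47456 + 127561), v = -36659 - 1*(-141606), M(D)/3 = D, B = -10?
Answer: 32438280568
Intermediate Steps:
M(D) = 3*D
v = 104947 (v = -36659 + 141606 = 104947)
X(U) = 7*U
Q = 32438175831 (Q = 185343*175017 = 32438175831)
(Q + X(M(B))) + v = (32438175831 + 7*(3*(-10))) + 104947 = (32438175831 + 7*(-30)) + 104947 = (32438175831 - 210) + 104947 = 32438175621 + 104947 = 32438280568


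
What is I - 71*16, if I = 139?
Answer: -997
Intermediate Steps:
I - 71*16 = 139 - 71*16 = 139 - 1136 = -997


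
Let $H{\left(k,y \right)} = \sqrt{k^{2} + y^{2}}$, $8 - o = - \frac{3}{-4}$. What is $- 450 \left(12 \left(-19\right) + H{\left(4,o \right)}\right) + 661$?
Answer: $103261 - \frac{225 \sqrt{1097}}{2} \approx 99535.0$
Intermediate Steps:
$o = \frac{29}{4}$ ($o = 8 - - \frac{3}{-4} = 8 - \left(-3\right) \left(- \frac{1}{4}\right) = 8 - \frac{3}{4} = \frac{29}{4} \approx 7.25$)
$- 450 \left(12 \left(-19\right) + H{\left(4,o \right)}\right) + 661 = - 450 \left(12 \left(-19\right) + \sqrt{4^{2} + \left(\frac{29}{4}\right)^{2}}\right) + 661 = - 450 \left(-228 + \sqrt{16 + \frac{841}{16}}\right) + 661 = - 450 \left(-228 + \sqrt{\frac{1097}{16}}\right) + 661 = - 450 \left(-228 + \frac{\sqrt{1097}}{4}\right) + 661 = \left(102600 - \frac{225 \sqrt{1097}}{2}\right) + 661 = 103261 - \frac{225 \sqrt{1097}}{2}$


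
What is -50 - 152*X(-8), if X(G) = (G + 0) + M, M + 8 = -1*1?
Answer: 2534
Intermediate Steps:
M = -9 (M = -8 - 1*1 = -8 - 1 = -9)
X(G) = -9 + G (X(G) = (G + 0) - 9 = G - 9 = -9 + G)
-50 - 152*X(-8) = -50 - 152*(-9 - 8) = -50 - 152*(-17) = -50 + 2584 = 2534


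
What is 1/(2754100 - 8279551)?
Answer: -1/5525451 ≈ -1.8098e-7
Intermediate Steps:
1/(2754100 - 8279551) = 1/(-5525451) = -1/5525451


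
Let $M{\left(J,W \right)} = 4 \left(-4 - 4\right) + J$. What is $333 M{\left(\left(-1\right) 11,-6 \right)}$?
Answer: $-14319$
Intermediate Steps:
$M{\left(J,W \right)} = -32 + J$ ($M{\left(J,W \right)} = 4 \left(-8\right) + J = -32 + J$)
$333 M{\left(\left(-1\right) 11,-6 \right)} = 333 \left(-32 - 11\right) = 333 \left(-43\right) = -14319$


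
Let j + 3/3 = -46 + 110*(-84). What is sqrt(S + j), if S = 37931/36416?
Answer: I*sqrt(192411595309)/4552 ≈ 96.364*I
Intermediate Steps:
S = 37931/36416 (S = 37931*(1/36416) = 37931/36416 ≈ 1.0416)
j = -9287 (j = -1 + (-46 + 110*(-84)) = -1 + (-46 - 9240) = -1 - 9286 = -9287)
sqrt(S + j) = sqrt(37931/36416 - 9287) = sqrt(-338157461/36416) = I*sqrt(192411595309)/4552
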